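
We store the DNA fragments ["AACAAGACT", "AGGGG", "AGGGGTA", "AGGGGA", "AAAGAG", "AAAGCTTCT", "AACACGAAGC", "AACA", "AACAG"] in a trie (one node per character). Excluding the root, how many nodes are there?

32

Insert word by word; a character creates a node only if that edge doesn't already exist:
  "AACAAGACT" → 9 new (A, A, C, A, A, G, A, C, T)
  "AGGGG" → prefix "A" already present; 4 new (G, G, G, G)
  "AGGGGTA" → prefix "AGGGG" already present; 2 new (T, A)
  "AGGGGA" → prefix "AGGGG" already present; 1 new (A)
  "AAAGAG" → prefix "AA" already present; 4 new (A, G, A, G)
  "AAAGCTTCT" → prefix "AAAG" already present; 5 new (C, T, T, C, T)
  "AACACGAAGC" → prefix "AACA" already present; 6 new (C, G, A, A, G, C)
  "AACA" → prefix "AACA" already present; 0 new (none)
  "AACAG" → prefix "AACA" already present; 1 new (G)
Total nodes = 9 + 4 + 2 + 1 + 4 + 5 + 6 + 0 + 1 = 32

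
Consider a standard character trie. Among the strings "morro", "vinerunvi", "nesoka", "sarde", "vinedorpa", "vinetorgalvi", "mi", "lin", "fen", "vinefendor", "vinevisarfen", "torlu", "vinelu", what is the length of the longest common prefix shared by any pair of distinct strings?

Equivalently: take the maximum, over all pairs, of their longest common prefix length.
e.g. "vinedorpa" and "vinefendor" share the prefix "vine" of length 4; no pair shares a longer one.
Longest shared-prefix length: 4

4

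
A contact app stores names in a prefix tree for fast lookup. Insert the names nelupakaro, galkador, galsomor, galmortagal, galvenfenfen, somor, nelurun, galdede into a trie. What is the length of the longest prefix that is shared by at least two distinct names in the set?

Look for the deepest trie node that still has at least two words in its subtree.
"nelupakaro" and "nelurun" agree on "nelu" (4 characters) before diverging; nothing deeper is shared.
Longest shared-prefix length: 4

4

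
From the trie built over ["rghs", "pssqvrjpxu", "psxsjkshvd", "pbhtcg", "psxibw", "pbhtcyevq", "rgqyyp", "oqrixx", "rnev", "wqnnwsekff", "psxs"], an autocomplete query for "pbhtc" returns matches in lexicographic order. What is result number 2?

pbhtcyevq

DFS of the "pbhtc" subtree visits, in order: "pbhtcg", "pbhtcyevq"
The 2nd is pbhtcyevq.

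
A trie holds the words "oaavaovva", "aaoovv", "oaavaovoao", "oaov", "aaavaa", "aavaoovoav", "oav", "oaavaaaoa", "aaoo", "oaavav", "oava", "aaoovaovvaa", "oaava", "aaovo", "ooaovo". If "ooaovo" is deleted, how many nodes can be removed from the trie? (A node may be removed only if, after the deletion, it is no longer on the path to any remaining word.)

5

A node on "ooaovo"'s path can go only if nothing else ends at it or branches off below it.
The suffix "oaovo" (5 nodes) is used only by "ooaovo"; the node for "o" still has the child "a", so pruning stops there.
Nodes removed: 5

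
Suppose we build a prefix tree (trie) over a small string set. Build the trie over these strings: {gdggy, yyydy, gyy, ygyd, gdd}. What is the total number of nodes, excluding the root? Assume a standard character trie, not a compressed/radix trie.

Trie structure (* marks end of a word):
(root)
├─ g
│  ├─ d
│  │  ├─ d *
│  │  └─ g
│  │     └─ g
│  │        └─ y *
│  └─ y
│     └─ y *
└─ y
   ├─ g
   │  └─ y
   │     └─ d *
   └─ y
      └─ y
         └─ d
            └─ y *
Counting every labelled node above: 16.

16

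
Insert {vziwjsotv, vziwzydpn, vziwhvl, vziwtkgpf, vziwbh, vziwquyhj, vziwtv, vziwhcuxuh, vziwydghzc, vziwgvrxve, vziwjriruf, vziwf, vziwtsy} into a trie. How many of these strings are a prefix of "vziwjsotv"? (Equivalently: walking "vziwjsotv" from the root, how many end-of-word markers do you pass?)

1

Walk "vziwjsotv" from the root; an end-of-word marker is hit whenever a stored word is a prefix of "vziwjsotv".
Prefixes of the query that are stored words: "vziwjsotv"
Count: 1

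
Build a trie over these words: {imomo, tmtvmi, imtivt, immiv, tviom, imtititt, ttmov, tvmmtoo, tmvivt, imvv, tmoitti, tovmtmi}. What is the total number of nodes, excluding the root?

52

Count nodes per top-level branch (shared prefixes stored once):
  'i'-branch (immiv, imomo, imtititt, imtivt, imvv): 18 nodes
  't'-branch (tmoitti, tmtvmi, tmvivt, tovmtmi, ttmov, tviom, tvmmtoo): 34 nodes
Sum: 52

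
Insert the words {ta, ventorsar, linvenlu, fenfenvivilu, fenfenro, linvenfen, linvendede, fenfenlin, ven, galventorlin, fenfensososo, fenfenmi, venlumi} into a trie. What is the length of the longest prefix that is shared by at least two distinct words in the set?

Equivalently: take the maximum, over all pairs, of their longest common prefix length.
"fenfenlin" and "fenfenmi" agree on "fenfen" (6 characters) before diverging; nothing deeper is shared.
Longest shared-prefix length: 6

6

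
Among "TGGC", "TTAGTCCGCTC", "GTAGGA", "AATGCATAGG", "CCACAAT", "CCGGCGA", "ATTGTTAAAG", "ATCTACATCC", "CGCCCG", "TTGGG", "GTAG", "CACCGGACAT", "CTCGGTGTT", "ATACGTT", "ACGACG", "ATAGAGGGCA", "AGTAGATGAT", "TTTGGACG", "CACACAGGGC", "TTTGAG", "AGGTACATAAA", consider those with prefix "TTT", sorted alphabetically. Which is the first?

TTTGAG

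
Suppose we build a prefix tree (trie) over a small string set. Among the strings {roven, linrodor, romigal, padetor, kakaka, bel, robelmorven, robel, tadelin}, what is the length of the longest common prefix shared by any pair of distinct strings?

Equivalently: take the maximum, over all pairs, of their longest common prefix length.
e.g. "robel" and "robelmorven" share the prefix "robel" of length 5; no pair shares a longer one.
Longest shared-prefix length: 5

5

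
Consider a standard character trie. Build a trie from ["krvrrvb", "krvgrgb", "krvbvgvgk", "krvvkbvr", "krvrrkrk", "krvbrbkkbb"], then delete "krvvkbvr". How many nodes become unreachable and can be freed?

5

After clearing the end-marker at "krvvkbvr", prune upward until reaching a node still needed by another word.
The suffix "vkbvr" (5 nodes) is used only by "krvvkbvr"; the node for "krv" still has the child "r", so pruning stops there.
Nodes removed: 5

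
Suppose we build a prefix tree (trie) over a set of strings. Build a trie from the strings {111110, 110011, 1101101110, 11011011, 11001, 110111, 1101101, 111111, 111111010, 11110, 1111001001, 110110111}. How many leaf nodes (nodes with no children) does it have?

A leaf is a node with no children — equivalently, the end of a word that is not a proper prefix of any other stored word.
Those words: "110011", "1101101110", "110111", "1111001001", "111110", "111111010"
Leaf count: 6

6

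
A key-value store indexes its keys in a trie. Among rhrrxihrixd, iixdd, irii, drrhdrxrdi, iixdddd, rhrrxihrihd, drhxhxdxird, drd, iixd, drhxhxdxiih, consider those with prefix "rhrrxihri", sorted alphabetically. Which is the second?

Filter for "rhrrxihri…" and sort: "rhrrxihrihd", "rhrrxihrixd"
Position 2: rhrrxihrixd

rhrrxihrixd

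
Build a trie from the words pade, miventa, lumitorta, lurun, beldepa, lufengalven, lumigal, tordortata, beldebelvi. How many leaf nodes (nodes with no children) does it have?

9

Leaves are exactly the stored words that no other stored word extends.
Those words: "beldebelvi", "beldepa", "lufengalven", "lumigal", "lumitorta", "lurun", "miventa", "pade", "tordortata"
Leaf count: 9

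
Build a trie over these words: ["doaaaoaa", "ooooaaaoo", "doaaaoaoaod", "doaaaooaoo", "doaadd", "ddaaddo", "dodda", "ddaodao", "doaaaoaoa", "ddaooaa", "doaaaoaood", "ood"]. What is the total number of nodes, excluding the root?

46

Count nodes per top-level branch (shared prefixes stored once):
  'd'-branch (ddaaddo, ddaodao, ddaooaa, doaaaoaa, doaaaoaoa, doaaaoaoaod, doaaaoaood, doaaaooaoo, doaadd, dodda): 36 nodes
  'o'-branch (ood, ooooaaaoo): 10 nodes
Sum: 46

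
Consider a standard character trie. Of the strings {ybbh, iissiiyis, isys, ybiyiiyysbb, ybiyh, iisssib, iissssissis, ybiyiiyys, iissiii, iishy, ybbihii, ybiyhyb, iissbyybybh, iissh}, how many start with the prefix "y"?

Filter for entries beginning with "y":
Words under "y": ybbh, ybbihii, ybiyh, ybiyhyb, ybiyiiyys, ybiyiiyysbb
Count: 6

6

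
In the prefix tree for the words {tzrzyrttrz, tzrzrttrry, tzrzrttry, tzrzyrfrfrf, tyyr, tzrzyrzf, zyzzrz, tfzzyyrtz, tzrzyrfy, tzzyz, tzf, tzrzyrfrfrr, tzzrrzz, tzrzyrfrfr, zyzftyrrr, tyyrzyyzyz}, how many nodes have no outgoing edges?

14

A leaf is a node with no children — equivalently, the end of a word that is not a proper prefix of any other stored word.
Those words: "tfzzyyrtz", "tyyrzyyzyz", "tzf", "tzrzrttrry", "tzrzrttry", "tzrzyrfrfrf", "tzrzyrfrfrr", "tzrzyrfy", "tzrzyrttrz", "tzrzyrzf", "tzzrrzz", "tzzyz", "zyzftyrrr", "zyzzrz"
Leaf count: 14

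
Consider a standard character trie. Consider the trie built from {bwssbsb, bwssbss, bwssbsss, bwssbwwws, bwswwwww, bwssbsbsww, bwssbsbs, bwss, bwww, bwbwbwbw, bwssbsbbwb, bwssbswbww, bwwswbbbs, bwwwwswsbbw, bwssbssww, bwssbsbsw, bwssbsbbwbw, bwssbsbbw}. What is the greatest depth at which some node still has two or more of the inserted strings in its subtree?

10

The deepest shared node is where two words last agree before diverging.
"bwssbsbbwb" and "bwssbsbbwbw" agree on "bwssbsbbwb" (10 characters) before diverging; nothing deeper is shared.
Longest shared-prefix length: 10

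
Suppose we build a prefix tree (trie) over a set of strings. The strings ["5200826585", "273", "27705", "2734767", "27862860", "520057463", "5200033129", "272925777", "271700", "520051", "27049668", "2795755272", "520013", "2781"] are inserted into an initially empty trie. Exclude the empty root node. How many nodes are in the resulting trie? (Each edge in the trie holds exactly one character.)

Insert word by word; a character creates a node only if that edge doesn't already exist:
  "5200826585" → 10 new (5, 2, 0, 0, 8, 2, 6, 5, 8, 5)
  "273" → 3 new (2, 7, 3)
  "27705" → prefix "27" already present; 3 new (7, 0, 5)
  "2734767" → prefix "273" already present; 4 new (4, 7, 6, 7)
  "27862860" → prefix "27" already present; 6 new (8, 6, 2, 8, 6, 0)
  "520057463" → prefix "5200" already present; 5 new (5, 7, 4, 6, 3)
  "5200033129" → prefix "5200" already present; 6 new (0, 3, 3, 1, 2, 9)
  "272925777" → prefix "27" already present; 7 new (2, 9, 2, 5, 7, 7, 7)
  "271700" → prefix "27" already present; 4 new (1, 7, 0, 0)
  "520051" → prefix "52005" already present; 1 new (1)
  "27049668" → prefix "27" already present; 6 new (0, 4, 9, 6, 6, 8)
  "2795755272" → prefix "27" already present; 8 new (9, 5, 7, 5, 5, 2, 7, 2)
  "520013" → prefix "5200" already present; 2 new (1, 3)
  "2781" → prefix "278" already present; 1 new (1)
Total nodes = 10 + 3 + 3 + 4 + 6 + 5 + 6 + 7 + 4 + 1 + 6 + 8 + 2 + 1 = 66

66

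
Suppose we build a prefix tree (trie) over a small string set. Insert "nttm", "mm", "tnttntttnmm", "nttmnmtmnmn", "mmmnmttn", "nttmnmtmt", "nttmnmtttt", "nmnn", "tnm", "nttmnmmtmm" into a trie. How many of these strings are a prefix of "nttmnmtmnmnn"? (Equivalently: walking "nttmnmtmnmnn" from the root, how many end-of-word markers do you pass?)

Check each prefix of "nttmnmtmnmnn" against the stored set — each match is an end-marker on the path.
Prefixes of the query that are stored words: "nttm", "nttmnmtmnmn"
Count: 2

2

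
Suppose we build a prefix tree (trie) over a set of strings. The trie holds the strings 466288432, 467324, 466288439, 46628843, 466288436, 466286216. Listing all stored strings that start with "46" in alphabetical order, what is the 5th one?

Filter for "46…" and sort: "466286216", "46628843", "466288432", "466288436", "466288439", "467324"
The 5th is 466288439.

466288439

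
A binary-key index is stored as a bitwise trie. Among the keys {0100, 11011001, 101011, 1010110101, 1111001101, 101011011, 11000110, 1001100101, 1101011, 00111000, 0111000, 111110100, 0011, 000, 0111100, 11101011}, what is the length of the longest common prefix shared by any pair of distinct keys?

Look for the deepest trie node that still has at least two words in its subtree.
"1010110101" and "101011011" agree on "10101101" (8 characters) before diverging; nothing deeper is shared.
Longest shared-prefix length: 8

8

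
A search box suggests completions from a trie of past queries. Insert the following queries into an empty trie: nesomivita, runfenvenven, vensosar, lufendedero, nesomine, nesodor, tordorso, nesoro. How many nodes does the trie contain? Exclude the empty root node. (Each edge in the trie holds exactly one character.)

Trace insertions, counting only characters that open a new branch:
  "nesomivita" → 10 new (n, e, s, o, m, i, v, i, t, a)
  "runfenvenven" → 12 new (r, u, n, f, e, n, v, e, n, v, e, n)
  "vensosar" → 8 new (v, e, n, s, o, s, a, r)
  "lufendedero" → 11 new (l, u, f, e, n, d, e, d, e, r, o)
  "nesomine" → prefix "nesomi" already present; 2 new (n, e)
  "nesodor" → prefix "neso" already present; 3 new (d, o, r)
  "tordorso" → 8 new (t, o, r, d, o, r, s, o)
  "nesoro" → prefix "neso" already present; 2 new (r, o)
Total nodes = 10 + 12 + 8 + 11 + 2 + 3 + 8 + 2 = 56

56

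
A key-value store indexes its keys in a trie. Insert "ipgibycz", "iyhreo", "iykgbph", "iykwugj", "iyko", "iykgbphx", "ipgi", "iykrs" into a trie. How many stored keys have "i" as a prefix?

8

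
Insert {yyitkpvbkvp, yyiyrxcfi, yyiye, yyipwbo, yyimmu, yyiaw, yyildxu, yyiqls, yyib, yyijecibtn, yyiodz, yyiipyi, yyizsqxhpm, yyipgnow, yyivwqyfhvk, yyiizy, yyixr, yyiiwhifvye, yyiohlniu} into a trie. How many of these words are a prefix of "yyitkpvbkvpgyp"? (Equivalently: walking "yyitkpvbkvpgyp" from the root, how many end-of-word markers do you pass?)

Traverse "yyitkpvbkvpgyp" character by character; count nodes along the way that are marked as word ends.
Prefixes of the query that are stored words: "yyitkpvbkvp"
Count: 1

1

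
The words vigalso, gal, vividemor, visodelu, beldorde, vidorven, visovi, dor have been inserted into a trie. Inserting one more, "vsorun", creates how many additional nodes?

Walking "vsorun" from the root, the first 1 characters ("v") follow existing edges; "s" is the first miss.
Each of the 5 remaining characters creates one node.

5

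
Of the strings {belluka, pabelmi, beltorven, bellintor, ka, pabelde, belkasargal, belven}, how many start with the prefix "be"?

5

Walk to "be"; the words in its subtree are exactly those with that prefix.
Words under "be": belkasargal, bellintor, belluka, beltorven, belven
Count: 5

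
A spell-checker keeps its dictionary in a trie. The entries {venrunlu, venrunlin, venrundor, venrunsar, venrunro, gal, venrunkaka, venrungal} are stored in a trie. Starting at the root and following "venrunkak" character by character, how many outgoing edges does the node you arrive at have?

The children of the "venrunkak" node are the distinct next characters among strings starting with "venrunkak".
Characters that immediately follow "venrunkak" among the stored strings: {a}.
That node has 1 child edge.

1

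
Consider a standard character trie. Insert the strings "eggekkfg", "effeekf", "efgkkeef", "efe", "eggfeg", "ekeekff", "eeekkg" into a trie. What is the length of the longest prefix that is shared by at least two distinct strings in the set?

Equivalently: take the maximum, over all pairs, of their longest common prefix length.
e.g. "eggekkfg" and "eggfeg" share the prefix "egg" of length 3; no pair shares a longer one.
Longest shared-prefix length: 3

3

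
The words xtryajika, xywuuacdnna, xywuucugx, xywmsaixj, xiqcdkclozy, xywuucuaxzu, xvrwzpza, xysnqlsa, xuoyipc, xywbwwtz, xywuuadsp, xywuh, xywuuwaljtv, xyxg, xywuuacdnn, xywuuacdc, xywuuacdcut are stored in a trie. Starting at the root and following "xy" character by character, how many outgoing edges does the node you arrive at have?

3

Walk "xy" from the root, arriving at one node.
Distinct next characters after "xy": s, w, x.
That node has 3 child edges.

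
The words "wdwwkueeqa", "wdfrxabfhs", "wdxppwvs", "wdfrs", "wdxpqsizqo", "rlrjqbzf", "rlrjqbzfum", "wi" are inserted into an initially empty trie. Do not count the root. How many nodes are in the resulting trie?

42

Count nodes per top-level branch (shared prefixes stored once):
  'r'-branch (rlrjqbzf, rlrjqbzfum): 10 nodes
  'w'-branch (wdfrs, wdfrxabfhs, wdwwkueeqa, wdxppwvs, wdxpqsizqo, wi): 32 nodes
Sum: 42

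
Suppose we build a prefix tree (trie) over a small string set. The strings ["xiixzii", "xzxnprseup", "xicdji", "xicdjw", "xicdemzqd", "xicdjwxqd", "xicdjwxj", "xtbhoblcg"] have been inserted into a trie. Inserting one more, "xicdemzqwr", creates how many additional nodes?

2

"xicdemzq" is already a path in the trie; the remaining "wr" must be added.
Each of the 2 remaining characters creates one node.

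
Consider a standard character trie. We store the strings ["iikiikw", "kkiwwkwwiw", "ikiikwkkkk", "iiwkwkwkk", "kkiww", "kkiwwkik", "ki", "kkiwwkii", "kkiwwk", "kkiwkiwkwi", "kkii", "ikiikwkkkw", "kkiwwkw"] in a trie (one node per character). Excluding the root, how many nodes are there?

45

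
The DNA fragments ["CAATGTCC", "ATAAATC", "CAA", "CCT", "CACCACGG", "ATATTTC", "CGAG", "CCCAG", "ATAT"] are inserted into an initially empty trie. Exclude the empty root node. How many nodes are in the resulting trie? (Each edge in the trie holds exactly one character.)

33

Trace insertions, counting only characters that open a new branch:
  "CAATGTCC" → 8 new (C, A, A, T, G, T, C, C)
  "ATAAATC" → 7 new (A, T, A, A, A, T, C)
  "CAA" → prefix "CAA" already present; 0 new (none)
  "CCT" → prefix "C" already present; 2 new (C, T)
  "CACCACGG" → prefix "CA" already present; 6 new (C, C, A, C, G, G)
  "ATATTTC" → prefix "ATA" already present; 4 new (T, T, T, C)
  "CGAG" → prefix "C" already present; 3 new (G, A, G)
  "CCCAG" → prefix "CC" already present; 3 new (C, A, G)
  "ATAT" → prefix "ATAT" already present; 0 new (none)
Total nodes = 8 + 7 + 0 + 2 + 6 + 4 + 3 + 3 + 0 = 33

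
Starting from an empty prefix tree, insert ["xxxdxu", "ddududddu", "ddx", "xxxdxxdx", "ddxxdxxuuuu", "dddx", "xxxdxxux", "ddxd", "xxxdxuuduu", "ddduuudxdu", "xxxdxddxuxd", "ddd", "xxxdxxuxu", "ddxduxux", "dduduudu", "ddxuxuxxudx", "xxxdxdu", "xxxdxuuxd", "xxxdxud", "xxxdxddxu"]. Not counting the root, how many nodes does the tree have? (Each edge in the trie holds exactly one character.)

Trace insertions, counting only characters that open a new branch:
  "xxxdxu" → 6 new (x, x, x, d, x, u)
  "ddududddu" → 9 new (d, d, u, d, u, d, d, d, u)
  "ddx" → prefix "dd" already present; 1 new (x)
  "xxxdxxdx" → prefix "xxxdx" already present; 3 new (x, d, x)
  "ddxxdxxuuuu" → prefix "ddx" already present; 8 new (x, d, x, x, u, u, u, u)
  "dddx" → prefix "dd" already present; 2 new (d, x)
  "xxxdxxux" → prefix "xxxdxx" already present; 2 new (u, x)
  "ddxd" → prefix "ddx" already present; 1 new (d)
  "xxxdxuuduu" → prefix "xxxdxu" already present; 4 new (u, d, u, u)
  "ddduuudxdu" → prefix "ddd" already present; 7 new (u, u, u, d, x, d, u)
  "xxxdxddxuxd" → prefix "xxxdx" already present; 6 new (d, d, x, u, x, d)
  "ddd" → prefix "ddd" already present; 0 new (none)
  "xxxdxxuxu" → prefix "xxxdxxux" already present; 1 new (u)
  "ddxduxux" → prefix "ddxd" already present; 4 new (u, x, u, x)
  "dduduudu" → prefix "ddudu" already present; 3 new (u, d, u)
  "ddxuxuxxudx" → prefix "ddx" already present; 8 new (u, x, u, x, x, u, d, x)
  "xxxdxdu" → prefix "xxxdxd" already present; 1 new (u)
  "xxxdxuuxd" → prefix "xxxdxuu" already present; 2 new (x, d)
  "xxxdxud" → prefix "xxxdxu" already present; 1 new (d)
  "xxxdxddxu" → prefix "xxxdxddxu" already present; 0 new (none)
Total nodes = 6 + 9 + 1 + 3 + 8 + 2 + 2 + 1 + 4 + 7 + 6 + 0 + 1 + 4 + 3 + 8 + 1 + 2 + 1 + 0 = 69

69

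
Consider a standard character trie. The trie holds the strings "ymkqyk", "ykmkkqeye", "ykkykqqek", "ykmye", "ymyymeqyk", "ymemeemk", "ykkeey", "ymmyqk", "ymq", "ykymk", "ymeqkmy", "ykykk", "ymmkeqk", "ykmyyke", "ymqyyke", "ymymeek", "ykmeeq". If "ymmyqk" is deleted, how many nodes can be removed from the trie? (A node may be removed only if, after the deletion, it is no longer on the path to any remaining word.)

3

After clearing the end-marker at "ymmyqk", prune upward until reaching a node still needed by another word.
The suffix "yqk" (3 nodes) is used only by "ymmyqk"; the node for "ymm" still has the child "k", so pruning stops there.
Nodes removed: 3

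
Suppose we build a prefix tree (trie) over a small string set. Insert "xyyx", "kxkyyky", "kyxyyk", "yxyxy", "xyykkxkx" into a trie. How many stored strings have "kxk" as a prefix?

Filter for entries beginning with "kxk":
Matches: "kxkyyky"
Count: 1

1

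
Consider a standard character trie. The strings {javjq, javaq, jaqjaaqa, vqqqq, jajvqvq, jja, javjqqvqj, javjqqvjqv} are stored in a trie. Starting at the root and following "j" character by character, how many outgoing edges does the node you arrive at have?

2

Follow the path "j" to its node, then look at its outgoing edges.
Distinct next characters after "j": a, j.
That node has 2 child edges.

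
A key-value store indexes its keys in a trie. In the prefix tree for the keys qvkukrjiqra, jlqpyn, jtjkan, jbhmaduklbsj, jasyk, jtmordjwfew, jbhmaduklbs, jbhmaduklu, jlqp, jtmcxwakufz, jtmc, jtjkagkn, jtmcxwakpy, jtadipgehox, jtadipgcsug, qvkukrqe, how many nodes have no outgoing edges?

13

Leaves are exactly the stored words that no other stored word extends.
Those words: "jasyk", "jbhmaduklbsj", "jbhmaduklu", "jlqpyn", "jtadipgcsug", "jtadipgehox", "jtjkagkn", "jtjkan", "jtmcxwakpy", "jtmcxwakufz", "jtmordjwfew", "qvkukrjiqra", "qvkukrqe"
Leaf count: 13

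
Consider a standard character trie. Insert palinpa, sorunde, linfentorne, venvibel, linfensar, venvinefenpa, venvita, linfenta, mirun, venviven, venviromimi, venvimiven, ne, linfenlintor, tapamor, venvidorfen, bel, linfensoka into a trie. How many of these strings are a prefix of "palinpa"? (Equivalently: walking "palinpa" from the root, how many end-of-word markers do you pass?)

Check each prefix of "palinpa" against the stored set — each match is an end-marker on the path.
Prefixes of the query that are stored words: "palinpa"
Count: 1

1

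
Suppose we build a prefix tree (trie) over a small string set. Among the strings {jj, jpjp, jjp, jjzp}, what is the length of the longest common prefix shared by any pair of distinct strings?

Equivalently: take the maximum, over all pairs, of their longest common prefix length.
e.g. "jj" and "jjp" share the prefix "jj" of length 2; no pair shares a longer one.
Longest shared-prefix length: 2

2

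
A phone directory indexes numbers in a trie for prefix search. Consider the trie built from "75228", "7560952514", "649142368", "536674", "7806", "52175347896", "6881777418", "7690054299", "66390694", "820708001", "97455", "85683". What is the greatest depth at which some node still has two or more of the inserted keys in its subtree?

2

The deepest shared node is where two words last agree before diverging.
"75228" and "7560952514" agree on "75" (2 characters) before diverging; nothing deeper is shared.
Longest shared-prefix length: 2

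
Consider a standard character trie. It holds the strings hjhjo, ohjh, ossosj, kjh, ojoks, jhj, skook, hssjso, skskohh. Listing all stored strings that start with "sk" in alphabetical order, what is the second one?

skskohh

DFS of the "sk" subtree visits, in order: "skook", "skskohh"
The 2nd is skskohh.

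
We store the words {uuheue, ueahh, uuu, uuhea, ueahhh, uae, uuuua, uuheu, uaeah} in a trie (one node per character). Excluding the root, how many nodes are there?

Count nodes per top-level branch (shared prefixes stored once):
  'u'-branch (uae, uaeah, ueahh, ueahhh, uuhea, uuheu, uuheue, uuu, uuuua): 19 nodes
Sum: 19

19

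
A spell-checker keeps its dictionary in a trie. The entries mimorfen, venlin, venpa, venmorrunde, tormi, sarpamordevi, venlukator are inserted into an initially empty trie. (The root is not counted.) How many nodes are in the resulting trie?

For each word, the new-node count is its length minus the longest prefix already in the trie:
  "mimorfen" → 8 new (m, i, m, o, r, f, e, n)
  "venlin" → 6 new (v, e, n, l, i, n)
  "venpa" → prefix "ven" already present; 2 new (p, a)
  "venmorrunde" → prefix "ven" already present; 8 new (m, o, r, r, u, n, d, e)
  "tormi" → 5 new (t, o, r, m, i)
  "sarpamordevi" → 12 new (s, a, r, p, a, m, o, r, d, e, v, i)
  "venlukator" → prefix "venl" already present; 6 new (u, k, a, t, o, r)
Total nodes = 8 + 6 + 2 + 8 + 5 + 12 + 6 = 47

47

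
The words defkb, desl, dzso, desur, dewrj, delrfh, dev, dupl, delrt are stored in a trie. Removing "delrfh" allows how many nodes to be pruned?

2

A node on "delrfh"'s path can go only if nothing else ends at it or branches off below it.
The suffix "fh" (2 nodes) is used only by "delrfh"; the node for "delr" still has the child "t", so pruning stops there.
Nodes removed: 2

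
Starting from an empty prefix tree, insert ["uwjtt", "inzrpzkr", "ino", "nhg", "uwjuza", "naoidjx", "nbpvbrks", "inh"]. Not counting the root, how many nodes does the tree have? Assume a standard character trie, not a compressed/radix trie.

34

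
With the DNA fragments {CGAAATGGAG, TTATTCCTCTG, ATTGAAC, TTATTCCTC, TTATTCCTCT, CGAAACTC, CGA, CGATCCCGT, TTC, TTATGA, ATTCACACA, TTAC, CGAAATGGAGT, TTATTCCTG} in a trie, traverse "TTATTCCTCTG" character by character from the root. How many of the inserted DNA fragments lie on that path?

3

Traverse "TTATTCCTCTG" character by character; count nodes along the way that are marked as word ends.
Prefixes of the query that are stored words: "TTATTCCTC", "TTATTCCTCT", "TTATTCCTCTG"
Count: 3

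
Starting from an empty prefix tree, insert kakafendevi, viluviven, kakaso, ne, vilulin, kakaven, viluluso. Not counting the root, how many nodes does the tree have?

Trace insertions, counting only characters that open a new branch:
  "kakafendevi" → 11 new (k, a, k, a, f, e, n, d, e, v, i)
  "viluviven" → 9 new (v, i, l, u, v, i, v, e, n)
  "kakaso" → prefix "kaka" already present; 2 new (s, o)
  "ne" → 2 new (n, e)
  "vilulin" → prefix "vilu" already present; 3 new (l, i, n)
  "kakaven" → prefix "kaka" already present; 3 new (v, e, n)
  "viluluso" → prefix "vilul" already present; 3 new (u, s, o)
Total nodes = 11 + 9 + 2 + 2 + 3 + 3 + 3 = 33

33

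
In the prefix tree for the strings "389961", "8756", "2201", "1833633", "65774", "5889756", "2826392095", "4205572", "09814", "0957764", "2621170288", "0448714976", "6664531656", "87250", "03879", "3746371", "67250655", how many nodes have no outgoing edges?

17

Leaves are exactly the stored words that no other stored word extends.
Those words: "03879", "0448714976", "0957764", "09814", "1833633", "2201", "2621170288", "2826392095", "3746371", "389961", "4205572", "5889756", "65774", "6664531656", "67250655", "87250", "8756"
Leaf count: 17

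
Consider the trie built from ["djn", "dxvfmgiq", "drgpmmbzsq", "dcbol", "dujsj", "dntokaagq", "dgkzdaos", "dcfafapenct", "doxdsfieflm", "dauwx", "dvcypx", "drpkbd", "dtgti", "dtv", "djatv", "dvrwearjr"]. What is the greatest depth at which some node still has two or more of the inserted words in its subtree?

2

The deepest shared node is where two words last agree before diverging.
e.g. "dcbol" and "dcfafapenct" share the prefix "dc" of length 2; no pair shares a longer one.
Longest shared-prefix length: 2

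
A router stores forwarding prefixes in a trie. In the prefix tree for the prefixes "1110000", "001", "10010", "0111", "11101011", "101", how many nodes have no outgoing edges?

6

A leaf is a node with no children — equivalently, the end of a word that is not a proper prefix of any other stored word.
Those words: "001", "0111", "10010", "101", "1110000", "11101011"
Leaf count: 6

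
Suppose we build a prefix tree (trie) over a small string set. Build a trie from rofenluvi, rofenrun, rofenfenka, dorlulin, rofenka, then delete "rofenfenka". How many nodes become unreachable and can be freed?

A node on "rofenfenka"'s path can go only if nothing else ends at it or branches off below it.
The suffix "fenka" (5 nodes) is used only by "rofenfenka"; the node for "rofen" still has the child "l", so pruning stops there.
Nodes removed: 5

5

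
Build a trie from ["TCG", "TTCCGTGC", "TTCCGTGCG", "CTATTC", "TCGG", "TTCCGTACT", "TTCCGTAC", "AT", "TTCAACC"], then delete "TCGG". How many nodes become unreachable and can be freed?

1

Walk "TCGG" from the leaf back toward the root, removing each node that no remaining word uses.
The suffix "G" (1 node) is used only by "TCGG"; "TCG" is itself a stored word, so pruning stops there.
Nodes removed: 1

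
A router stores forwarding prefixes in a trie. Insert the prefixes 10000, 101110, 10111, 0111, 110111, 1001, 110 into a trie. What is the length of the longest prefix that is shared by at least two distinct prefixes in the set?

5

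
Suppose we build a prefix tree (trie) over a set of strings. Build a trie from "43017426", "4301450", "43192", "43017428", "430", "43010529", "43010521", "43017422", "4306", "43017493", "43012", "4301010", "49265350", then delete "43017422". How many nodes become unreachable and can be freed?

A node on "43017422"'s path can go only if nothing else ends at it or branches off below it.
The suffix "2" (1 node) is used only by "43017422"; the node for "4301742" still has the child "6", so pruning stops there.
Nodes removed: 1

1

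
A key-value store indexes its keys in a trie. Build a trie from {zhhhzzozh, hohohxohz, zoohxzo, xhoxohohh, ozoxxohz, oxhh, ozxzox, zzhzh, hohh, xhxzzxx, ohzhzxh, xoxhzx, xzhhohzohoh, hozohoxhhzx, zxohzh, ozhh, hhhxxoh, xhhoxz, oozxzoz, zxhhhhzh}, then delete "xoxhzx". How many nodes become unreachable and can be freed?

5

After clearing the end-marker at "xoxhzx", prune upward until reaching a node still needed by another word.
The suffix "oxhzx" (5 nodes) is used only by "xoxhzx"; the node for "x" still has the child "h", so pruning stops there.
Nodes removed: 5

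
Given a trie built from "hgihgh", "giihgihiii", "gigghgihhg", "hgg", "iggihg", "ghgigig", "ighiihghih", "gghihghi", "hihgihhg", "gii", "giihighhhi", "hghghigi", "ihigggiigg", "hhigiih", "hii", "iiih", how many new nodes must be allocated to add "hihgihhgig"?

2

"hihgihhg" is already a path in the trie; the remaining "ig" must be added.
So 10 − 8 = 2 new nodes.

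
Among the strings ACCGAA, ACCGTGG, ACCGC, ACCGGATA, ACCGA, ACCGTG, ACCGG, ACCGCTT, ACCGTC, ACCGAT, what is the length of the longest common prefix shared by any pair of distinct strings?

Equivalently: take the maximum, over all pairs, of their longest common prefix length.
e.g. "ACCGTG" and "ACCGTGG" share the prefix "ACCGTG" of length 6; no pair shares a longer one.
Longest shared-prefix length: 6

6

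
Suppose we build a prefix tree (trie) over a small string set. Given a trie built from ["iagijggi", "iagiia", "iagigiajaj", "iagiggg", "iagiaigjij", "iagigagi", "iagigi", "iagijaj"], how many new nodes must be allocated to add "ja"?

No existing word starts with "j", so every character of "ja" needs a new node.
2 − 0 = 2 new nodes.

2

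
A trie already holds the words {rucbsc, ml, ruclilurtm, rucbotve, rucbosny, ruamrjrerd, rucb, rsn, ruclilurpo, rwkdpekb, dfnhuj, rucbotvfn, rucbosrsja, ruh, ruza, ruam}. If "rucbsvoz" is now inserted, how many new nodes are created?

3

Walking "rucbsvoz" from the root, the first 5 characters ("rucbs") follow existing edges; "v" is the first miss.
New nodes needed: |"rucbsvoz"| − 5 = 8 − 5 = 3.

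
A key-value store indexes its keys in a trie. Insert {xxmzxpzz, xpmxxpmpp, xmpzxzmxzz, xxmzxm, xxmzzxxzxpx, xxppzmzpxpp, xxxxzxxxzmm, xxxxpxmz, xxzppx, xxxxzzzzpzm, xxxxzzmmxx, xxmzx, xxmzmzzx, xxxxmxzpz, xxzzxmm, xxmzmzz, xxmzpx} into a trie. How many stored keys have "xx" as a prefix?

15

Walk to "xx"; the words in its subtree are exactly those with that prefix.
Words under "xx": xxmzmzz, xxmzmzzx, xxmzpx, xxmzx, xxmzxm, xxmzxpzz, xxmzzxxzxpx, xxppzmzpxpp, xxxxmxzpz, xxxxpxmz, xxxxzxxxzmm, xxxxzzmmxx, xxxxzzzzpzm, xxzppx, xxzzxmm
Count: 15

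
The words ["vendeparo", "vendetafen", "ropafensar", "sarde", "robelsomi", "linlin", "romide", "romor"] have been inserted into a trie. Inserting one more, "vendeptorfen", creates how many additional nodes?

The longest prefix of "vendeptorfen" already in the trie is "vendep" (length 6).
New nodes needed: |"vendeptorfen"| − 6 = 12 − 6 = 6.

6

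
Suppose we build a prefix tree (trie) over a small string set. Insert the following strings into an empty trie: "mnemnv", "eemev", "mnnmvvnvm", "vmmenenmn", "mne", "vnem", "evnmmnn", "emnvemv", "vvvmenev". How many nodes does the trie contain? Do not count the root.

49

For each word, the new-node count is its length minus the longest prefix already in the trie:
  "mnemnv" → 6 new (m, n, e, m, n, v)
  "eemev" → 5 new (e, e, m, e, v)
  "mnnmvvnvm" → prefix "mn" already present; 7 new (n, m, v, v, n, v, m)
  "vmmenenmn" → 9 new (v, m, m, e, n, e, n, m, n)
  "mne" → prefix "mne" already present; 0 new (none)
  "vnem" → prefix "v" already present; 3 new (n, e, m)
  "evnmmnn" → prefix "e" already present; 6 new (v, n, m, m, n, n)
  "emnvemv" → prefix "e" already present; 6 new (m, n, v, e, m, v)
  "vvvmenev" → prefix "v" already present; 7 new (v, v, m, e, n, e, v)
Total nodes = 6 + 5 + 7 + 9 + 0 + 3 + 6 + 6 + 7 = 49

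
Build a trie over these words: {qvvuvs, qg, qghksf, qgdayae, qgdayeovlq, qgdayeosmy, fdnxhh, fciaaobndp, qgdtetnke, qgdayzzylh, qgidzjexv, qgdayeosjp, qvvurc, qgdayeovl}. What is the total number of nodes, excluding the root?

Count nodes per top-level branch (shared prefixes stored once):
  'f'-branch (fciaaobndp, fdnxhh): 15 nodes
  'q'-branch (qg, qgdayae, qgdayeosjp, qgdayeosmy, qgdayeovl, qgdayeovlq, qgdayzzylh, qgdtetnke, qghksf, qgidzjexv, qvvurc, qvvuvs): 46 nodes
Sum: 61

61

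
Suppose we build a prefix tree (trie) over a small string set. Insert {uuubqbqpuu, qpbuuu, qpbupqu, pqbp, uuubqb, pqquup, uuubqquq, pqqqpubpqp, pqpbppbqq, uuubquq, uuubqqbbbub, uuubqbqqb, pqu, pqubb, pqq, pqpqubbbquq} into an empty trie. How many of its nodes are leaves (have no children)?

13

Leaves are exactly the stored words that no other stored word extends.
Those words: "pqbp", "pqpbppbqq", "pqpqubbbquq", "pqqqpubpqp", "pqquup", "pqubb", "qpbupqu", "qpbuuu", "uuubqbqpuu", "uuubqbqqb", "uuubqqbbbub", "uuubqquq", "uuubquq"
Leaf count: 13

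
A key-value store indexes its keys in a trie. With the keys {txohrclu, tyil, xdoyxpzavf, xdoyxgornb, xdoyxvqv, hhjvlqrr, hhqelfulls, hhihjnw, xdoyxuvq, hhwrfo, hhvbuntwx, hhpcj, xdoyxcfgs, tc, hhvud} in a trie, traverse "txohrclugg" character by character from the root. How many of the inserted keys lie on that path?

Traverse "txohrclugg" character by character; count nodes along the way that are marked as word ends.
Prefixes of the query that are stored words: "txohrclu"
Count: 1

1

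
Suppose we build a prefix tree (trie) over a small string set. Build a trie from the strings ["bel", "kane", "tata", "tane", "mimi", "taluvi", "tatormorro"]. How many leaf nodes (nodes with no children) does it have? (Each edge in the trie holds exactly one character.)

7

Leaves are exactly the stored words that no other stored word extends.
Those words: "bel", "kane", "mimi", "taluvi", "tane", "tata", "tatormorro"
Leaf count: 7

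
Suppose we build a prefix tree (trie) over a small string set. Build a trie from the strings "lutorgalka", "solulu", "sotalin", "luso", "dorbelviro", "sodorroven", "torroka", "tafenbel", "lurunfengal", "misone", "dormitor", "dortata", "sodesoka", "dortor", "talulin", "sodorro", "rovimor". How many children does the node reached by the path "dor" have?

The children of the "dor" node are the distinct next characters among strings starting with "dor".
Characters that immediately follow "dor" among the stored strings: {b, m, t}.
That node has 3 child edges.

3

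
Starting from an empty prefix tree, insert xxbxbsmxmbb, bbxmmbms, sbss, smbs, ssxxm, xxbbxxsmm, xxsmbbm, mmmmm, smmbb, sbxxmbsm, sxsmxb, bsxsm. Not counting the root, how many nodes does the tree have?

For each word, the new-node count is its length minus the longest prefix already in the trie:
  "xxbxbsmxmbb" → 11 new (x, x, b, x, b, s, m, x, m, b, b)
  "bbxmmbms" → 8 new (b, b, x, m, m, b, m, s)
  "sbss" → 4 new (s, b, s, s)
  "smbs" → prefix "s" already present; 3 new (m, b, s)
  "ssxxm" → prefix "s" already present; 4 new (s, x, x, m)
  "xxbbxxsmm" → prefix "xxb" already present; 6 new (b, x, x, s, m, m)
  "xxsmbbm" → prefix "xx" already present; 5 new (s, m, b, b, m)
  "mmmmm" → 5 new (m, m, m, m, m)
  "smmbb" → prefix "sm" already present; 3 new (m, b, b)
  "sbxxmbsm" → prefix "sb" already present; 6 new (x, x, m, b, s, m)
  "sxsmxb" → prefix "s" already present; 5 new (x, s, m, x, b)
  "bsxsm" → prefix "b" already present; 4 new (s, x, s, m)
Total nodes = 11 + 8 + 4 + 3 + 4 + 6 + 5 + 5 + 3 + 6 + 5 + 4 = 64

64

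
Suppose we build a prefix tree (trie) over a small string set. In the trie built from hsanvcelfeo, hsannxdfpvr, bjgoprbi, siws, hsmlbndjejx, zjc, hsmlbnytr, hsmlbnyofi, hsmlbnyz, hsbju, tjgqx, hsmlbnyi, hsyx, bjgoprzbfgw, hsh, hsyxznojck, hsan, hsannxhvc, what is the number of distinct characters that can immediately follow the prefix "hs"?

5

Walk "hs" from the root, arriving at one node.
Distinct next characters after "hs": a, b, h, m, y.
That node has 5 child edges.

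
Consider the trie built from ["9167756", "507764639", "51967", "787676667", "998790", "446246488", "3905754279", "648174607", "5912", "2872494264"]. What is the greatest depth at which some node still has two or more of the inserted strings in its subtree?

Equivalently: take the maximum, over all pairs, of their longest common prefix length.
"507764639" and "51967" agree on "5" (1 characters) before diverging; nothing deeper is shared.
Longest shared-prefix length: 1

1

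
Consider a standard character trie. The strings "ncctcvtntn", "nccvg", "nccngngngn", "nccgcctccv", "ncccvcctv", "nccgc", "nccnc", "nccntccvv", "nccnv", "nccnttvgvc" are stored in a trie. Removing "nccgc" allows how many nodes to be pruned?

0

After clearing the end-marker at "nccgc", prune upward until reaching a node still needed by another word.
Every node on "nccgc" is still needed (e.g. by "nccgcctccv"), so nothing is freed.
Nodes removed: 0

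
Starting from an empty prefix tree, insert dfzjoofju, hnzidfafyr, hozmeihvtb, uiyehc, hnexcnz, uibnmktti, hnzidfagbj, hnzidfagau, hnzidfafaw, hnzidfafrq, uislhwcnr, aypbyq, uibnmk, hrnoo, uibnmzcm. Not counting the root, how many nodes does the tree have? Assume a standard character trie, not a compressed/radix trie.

Count nodes per top-level branch (shared prefixes stored once):
  'a'-branch (aypbyq): 6 nodes
  'd'-branch (dfzjoofju): 9 nodes
  'h'-branch (hnexcnz, hnzidfafaw, hnzidfafrq, hnzidfafyr, hnzidfagau, hnzidfagbj, hozmeihvtb, hrnoo): 37 nodes
  'u'-branch (uibnmk, uibnmktti, uibnmzcm, uislhwcnr, uiyehc): 23 nodes
Sum: 75

75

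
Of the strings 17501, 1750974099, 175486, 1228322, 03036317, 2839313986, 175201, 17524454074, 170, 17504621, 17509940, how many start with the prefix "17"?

Walk to "17"; the words in its subtree are exactly those with that prefix.
Matches: "170", "17501", "17504621", "1750974099", "17509940", "175201", "17524454074", "175486"
Count: 8

8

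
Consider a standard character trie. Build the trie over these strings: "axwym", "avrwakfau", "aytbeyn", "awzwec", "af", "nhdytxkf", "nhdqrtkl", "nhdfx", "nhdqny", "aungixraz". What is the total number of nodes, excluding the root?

50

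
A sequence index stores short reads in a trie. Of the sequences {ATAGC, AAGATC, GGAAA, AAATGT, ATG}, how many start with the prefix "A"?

Traverse to the node for "A", then collect every word in that subtree.
Matches: "AAATGT", "AAGATC", "ATAGC", "ATG"
Count: 4

4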